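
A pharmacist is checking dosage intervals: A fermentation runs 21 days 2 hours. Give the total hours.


Days: 21
Extra hours: 2
Hours per day: 24
Days to hours: 21 x 24 = 504
Total: 504 + 2 = 506

506


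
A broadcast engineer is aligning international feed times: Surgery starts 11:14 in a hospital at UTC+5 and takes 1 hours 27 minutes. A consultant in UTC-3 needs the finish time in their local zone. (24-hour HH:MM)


Start: 11:14 in UTC+5
Step 1 - add duration:
  minutes: 14 + 27 = 41
  hours: 11 + 1 + 0 = 12
  end in UTC+5: 12:41
Step 2 - convert UTC+5 -> UTC-3:
  offset difference: -3 - (5) = -8 hours
  12 + (-8) = 4 -> mod 24 = 4
Result: 04:41 in UTC-3

04:41


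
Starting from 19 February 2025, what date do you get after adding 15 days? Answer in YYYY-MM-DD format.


Start: 2025-02-19
Adding 15 days
Days remaining in February: 9
After February: 6 days still to add
March 2025 has 31 days, need 6
Result: 2025-03-06

2025-03-06


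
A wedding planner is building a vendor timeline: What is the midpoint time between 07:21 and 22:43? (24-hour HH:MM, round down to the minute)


Start time: 07:21 = 441 minutes from midnight
End time: 22:43 = 1363 minutes from midnight
Sum: 441 + 1363 = 1804
Midpoint: 1804 / 2 = 902 minutes
Convert: 902 / 60 = 15 hours, 2 minutes
Result: 15:02

15:02


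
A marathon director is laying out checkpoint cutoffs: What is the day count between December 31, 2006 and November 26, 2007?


Start date: 2006-12-31
End date: 2007-11-26
Dec 2006: +1 days
Jan 2007: +31 days
Feb 2007: +28 days
... (9 more months)
Total: 330 days

330


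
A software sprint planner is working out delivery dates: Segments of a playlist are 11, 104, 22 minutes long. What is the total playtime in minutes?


Durations: 11, 104, 22
Running sum: 11
+ 104 = 115
+ 22 = 137
Total duration: 137 minutes
That is 2 hours and 17 minutes

137


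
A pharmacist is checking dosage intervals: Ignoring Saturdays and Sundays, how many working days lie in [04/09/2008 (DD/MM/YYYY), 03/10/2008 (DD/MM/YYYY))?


Start: 2008-09-04 (Thursday)
End (exclusive): 2008-10-03 (Friday)
Total calendar days: 29
Full weeks: 29 // 7 = 4 -> 20 weekdays
Remaining 1 days starting on Thursday:
  Thu(w) -> 1 weekdays
Total business days: 20 + 1 = 21

21


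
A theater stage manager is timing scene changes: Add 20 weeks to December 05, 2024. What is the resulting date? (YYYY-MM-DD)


Start: 2024-12-05
Weeks to add: 20
Convert to days: 20 x 7 = 140 days
Add 140 days to 2024-12-05
Result: 2025-04-24

2025-04-24


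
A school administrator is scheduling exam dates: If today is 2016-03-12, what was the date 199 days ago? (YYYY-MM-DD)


Start: 2016-03-12
Subtracting 199 days
Days already passed in March: 12
After going back through March: 187 more days to subtract
February 2016: 29 days, 158 remaining
January 2016: 31 days, 127 remaining
December 2015: 31 days, 96 remaining
November 2015: 30 days, 66 remaining
Result: 2015-08-26

2015-08-26


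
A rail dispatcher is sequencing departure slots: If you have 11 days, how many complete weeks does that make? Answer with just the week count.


Total days: 11
Days per week: 7
Division: 11 / 7 = 1 remainder 4
Complete weeks: 1
Remaining days: 4

1


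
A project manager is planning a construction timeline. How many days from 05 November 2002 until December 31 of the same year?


Start: November 05, 2002
End: December 31, 2002
Days left in November: 25
December: 31
Sum of remaining months: 31
Total: 25 + 31 = 56

56


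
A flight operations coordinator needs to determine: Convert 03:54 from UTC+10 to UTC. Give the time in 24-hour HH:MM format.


Local time: 03:54 at UTC+10 (offset 10h)
Target zone: UTC (offset 0h)
Difference: 0 - (10) = -10 hours
Calculation: 3 + (-10) = -7
Wraparound: (-7) mod 24 = 17
Result: 17:54

17:54


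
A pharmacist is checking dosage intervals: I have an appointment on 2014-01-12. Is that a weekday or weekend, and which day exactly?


Date: 2014-01-12
January 1, 2014 is a Wednesday
Day of year: 12
Offset from Jan 1: 11 days
11 mod 7 = 4
Result: Sunday

Sunday


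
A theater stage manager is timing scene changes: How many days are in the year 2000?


Year: 2000
Check leap year rules:
Divisible by 4? Yes
Divisible by 100? Yes
Divisible by 400? Yes
2000 is a leap year
Days: 366

366


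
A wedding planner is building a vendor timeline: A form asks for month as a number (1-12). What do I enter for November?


Calendar month order:
10. October
11. November <--
12. December
November is month number 11

11


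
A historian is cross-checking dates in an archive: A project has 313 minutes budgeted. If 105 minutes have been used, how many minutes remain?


Total budget: 313 minutes
Time used: 105 minutes
Remaining: 313 - 105 = 208 minutes
Percent used: 33.5%
Percent remaining: 66.5%

208


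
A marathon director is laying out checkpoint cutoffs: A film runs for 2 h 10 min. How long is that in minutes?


Hours: 2
Minutes: 10
Convert hours to minutes: 2 x 60 = 120
Add remaining minutes: 120 + 10 = 130

130


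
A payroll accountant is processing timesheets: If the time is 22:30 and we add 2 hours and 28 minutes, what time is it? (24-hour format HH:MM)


Start time: 22:30
Adding: 2 hours 28 minutes
Minutes: 30 + 28 = 58
Hours: 22 + 2 + 0 = 24
Hour wraparound: 24 mod 24 = 0
Result: 00:58

00:58


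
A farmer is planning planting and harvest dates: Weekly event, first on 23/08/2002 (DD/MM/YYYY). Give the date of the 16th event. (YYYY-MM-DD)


First occurrence: 2002-08-23 (occurrence 1)
Each occurrence is 7 days after the previous.
Occurrence 16 is 15 weeks after the first.
15 weeks = 105 days
2002-08-23 + 105 days = 2002-12-06

2002-12-06


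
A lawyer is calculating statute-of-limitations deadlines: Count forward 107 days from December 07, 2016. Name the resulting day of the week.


Start: 2016-12-07 (Wednesday)
Step 1 - find target date: add 107 days
  2016-12-07 + 107 days = 2017-03-24
Step 2 - day of week:
  107 mod 7 = 2
  Wednesday + 2 days -> Friday
Result: Friday (2017-03-24)

Friday


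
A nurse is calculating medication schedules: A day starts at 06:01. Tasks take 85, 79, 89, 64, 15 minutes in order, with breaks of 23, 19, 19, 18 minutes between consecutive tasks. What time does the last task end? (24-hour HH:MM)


Start: 06:01 = 361 min from midnight
  after task 1 (85 min): 07:26
  after break (23 min): 07:49
  after task 2 (79 min): 09:08
  after break (19 min): 09:27
  after task 3 (89 min): 10:56
  after break (19 min): 11:15
  after task 4 (64 min): 12:19
  after break (18 min): 12:37
  after task 5 (15 min): 12:52
Total elapsed: 411 minutes
End time: 12:52

12:52


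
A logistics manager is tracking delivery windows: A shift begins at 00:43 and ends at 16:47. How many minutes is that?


Start time: 00:43 = 43 minutes from midnight
End time: 16:47 = 1007 minutes from midnight
Difference: 1007 - 43 = 964 minutes
That is 16 hours and 4 minutes

964


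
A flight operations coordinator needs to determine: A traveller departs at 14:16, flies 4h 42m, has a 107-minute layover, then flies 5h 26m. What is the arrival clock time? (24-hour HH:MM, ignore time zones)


Depart: 14:16
Leg 1: +282 min -> 18:58
Layover: +107 min -> 20:45
Leg 2: +326 min -> 02:11
Total travel: 715 minutes = 11h 55m
Arrival: 02:11

02:11


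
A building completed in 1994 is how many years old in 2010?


Birth year: 1994
Current year: 2010
Age = current year - birth year
Age = 2010 - 1994 = 16

16


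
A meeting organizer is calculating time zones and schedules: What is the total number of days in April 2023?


Month: April
Year: 2023
April is a 30-day month
Total: 30 days

30


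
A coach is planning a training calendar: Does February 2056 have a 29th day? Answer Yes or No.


Year: 2056
Divisible by 4? 2056 / 4 = 514.0 -> Yes
Divisible by 100? 2056 / 100 = 20.56 -> No
Divisible by 4 but not 100, so it IS a leap year

Yes


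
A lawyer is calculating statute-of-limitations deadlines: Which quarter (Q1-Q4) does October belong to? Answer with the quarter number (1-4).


Month: October (month 10)
Q1: January-March (months 1-3)
Q2: April-June (months 4-6)
Q3: July-September (months 7-9)
Q4: October-December (months 10-12)
Month 10 falls in Q4

4


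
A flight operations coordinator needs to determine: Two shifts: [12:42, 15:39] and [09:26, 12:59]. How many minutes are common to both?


Interval A: [762, 939] minutes from midnight
Interval B: [566, 779] minutes from midnight
Overlap start = max(762, 566) = 762
Overlap end = min(939, 779) = 779
Overlap = 779 - 762 = 17 minutes

17


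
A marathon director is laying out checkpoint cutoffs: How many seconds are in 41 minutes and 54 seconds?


Minutes: 41
Seconds: 54
Convert minutes to seconds: 41 x 60 = 2460
Add remaining seconds: 2460 + 54 = 2514

2514


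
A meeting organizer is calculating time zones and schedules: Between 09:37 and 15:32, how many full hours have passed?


Start: 09:37
End: 15:32
Hour difference: 15 - 9 = 6 hours
Minute difference: 32 - 37 = -5 minutes
Total minutes: 355
Complete hours: 355 / 60 = 5 (remainder 55)

5


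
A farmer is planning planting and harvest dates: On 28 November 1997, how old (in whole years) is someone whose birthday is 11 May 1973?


Birth: 1973-05-11
Reference: 1997-11-28
Year difference: 1997 - 1973 = 24
Has birthday (05-11) occurred by 11-28? Yes
Age in full years: 24

24


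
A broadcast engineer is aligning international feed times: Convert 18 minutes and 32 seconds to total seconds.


Minutes: 18
Extra seconds: 32
Seconds per minute: 60
Minutes to seconds: 18 x 60 = 1080
Total: 1080 + 32 = 1112

1112


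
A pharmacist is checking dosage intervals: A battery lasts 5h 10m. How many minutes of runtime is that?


Hours: 5
Extra minutes: 10
Minutes per hour: 60
Hours to minutes: 5 x 60 = 300
Total: 300 + 10 = 310

310


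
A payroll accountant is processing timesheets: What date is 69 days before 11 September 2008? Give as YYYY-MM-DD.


Start: 2008-09-11
Subtracting 69 days
Days already passed in September: 11
After going back through September: 58 more days to subtract
August 2008: 31 days, 27 remaining
July 2008 has 31 days, need 27
Result: 2008-07-04

2008-07-04


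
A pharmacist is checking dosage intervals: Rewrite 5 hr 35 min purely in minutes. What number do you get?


Hours: 5
Extra minutes: 35
Minutes per hour: 60
Hours to minutes: 5 x 60 = 300
Total: 300 + 35 = 335

335


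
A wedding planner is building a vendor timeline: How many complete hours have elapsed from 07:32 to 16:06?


Start: 07:32
End: 16:06
Hour difference: 16 - 7 = 9 hours
Minute difference: 6 - 32 = -26 minutes
Total minutes: 514
Complete hours: 514 / 60 = 8 (remainder 34)

8


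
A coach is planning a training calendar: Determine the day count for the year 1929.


Year: 1929
Check leap year rules:
Divisible by 4? No
1929 is not a leap year
Days: 365

365


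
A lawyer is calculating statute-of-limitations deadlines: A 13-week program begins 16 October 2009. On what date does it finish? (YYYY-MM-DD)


Start: 2009-10-16
Weeks to add: 13
Convert to days: 13 x 7 = 91 days
Add 91 days to 2009-10-16
Result: 2010-01-15

2010-01-15


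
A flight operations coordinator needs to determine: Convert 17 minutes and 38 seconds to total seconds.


Minutes: 17
Extra seconds: 38
Seconds per minute: 60
Minutes to seconds: 17 x 60 = 1020
Total: 1020 + 38 = 1058

1058


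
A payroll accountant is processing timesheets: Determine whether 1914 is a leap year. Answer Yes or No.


Year: 1914
Divisible by 4? 1914 / 4 = 478.5 -> No
Not divisible by 4, so NOT a leap year

No


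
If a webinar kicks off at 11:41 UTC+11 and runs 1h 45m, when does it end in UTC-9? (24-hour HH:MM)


Start: 11:41 in UTC+11
Step 1 - add duration:
  minutes: 41 + 45 = 86 (carry 1h)
  hours: 11 + 1 + 1 = 13
  end in UTC+11: 13:26
Step 2 - convert UTC+11 -> UTC-9:
  offset difference: -9 - (11) = -20 hours
  13 + (-20) = -7 -> mod 24 = 17
Result: 17:26 in UTC-9

17:26


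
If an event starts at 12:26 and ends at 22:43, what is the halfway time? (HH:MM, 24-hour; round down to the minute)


Start time: 12:26 = 746 minutes from midnight
End time: 22:43 = 1363 minutes from midnight
Sum: 746 + 1363 = 2109
Midpoint: 2109 / 2 = 1054 minutes
Convert: 1054 / 60 = 17 hours, 34 minutes
Result: 17:34

17:34


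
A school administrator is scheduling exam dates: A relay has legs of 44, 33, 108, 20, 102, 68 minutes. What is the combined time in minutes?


Durations: 44, 33, 108, 20, 102, 68
Running sum: 44
+ 33 = 77
+ 108 = 185
+ 20 = 205
+ 102 = 307
+ 68 = 375
Total duration: 375 minutes
That is 6 hours and 15 minutes

375


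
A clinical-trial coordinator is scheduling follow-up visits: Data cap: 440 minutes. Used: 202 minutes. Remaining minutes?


Total budget: 440 minutes
Time used: 202 minutes
Remaining: 440 - 202 = 238 minutes
Percent used: 45.9%
Percent remaining: 54.1%

238


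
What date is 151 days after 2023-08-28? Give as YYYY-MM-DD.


Start: 2023-08-28
Adding 151 days
Days remaining in August: 3
After August: 148 days still to add
September 2023: 30 days, 118 remaining
October 2023: 31 days, 87 remaining
November 2023: 30 days, 57 remaining
December 2023: 31 days, 26 remaining
Result: 2024-01-26

2024-01-26


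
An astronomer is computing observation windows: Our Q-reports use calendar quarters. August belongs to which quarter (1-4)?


Month: August (month 8)
Q1: January-March (months 1-3)
Q2: April-June (months 4-6)
Q3: July-September (months 7-9)
Q4: October-December (months 10-12)
Month 8 falls in Q3

3


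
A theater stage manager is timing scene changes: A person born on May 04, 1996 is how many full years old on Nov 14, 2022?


Birth: 1996-05-04
Reference: 2022-11-14
Year difference: 2022 - 1996 = 26
Has birthday (05-04) occurred by 11-14? Yes
Age in full years: 26

26


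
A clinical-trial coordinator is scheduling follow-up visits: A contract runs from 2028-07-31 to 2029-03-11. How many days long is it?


Start date: 2028-07-31
End date: 2029-03-11
Jul 2028: +1 days
Aug 2028: +31 days
Sep 2028: +30 days
... (6 more months)
Total: 223 days

223


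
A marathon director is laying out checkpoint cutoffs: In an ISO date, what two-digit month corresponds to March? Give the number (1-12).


Calendar month order:
2. February
3. March <--
4. April
March is month number 3

3


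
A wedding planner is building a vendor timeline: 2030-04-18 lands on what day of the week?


Date: 2030-04-18
January 1, 2030 is a Tuesday
Day of year: 108
Offset from Jan 1: 107 days
107 mod 7 = 2
Result: Thursday

Thursday


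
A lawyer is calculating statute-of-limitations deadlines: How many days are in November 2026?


Month: November
Year: 2026
November is a 30-day month
Total: 30 days

30


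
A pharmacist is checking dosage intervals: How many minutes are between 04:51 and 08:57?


Start time: 04:51 = 291 minutes from midnight
End time: 08:57 = 537 minutes from midnight
Difference: 537 - 291 = 246 minutes
That is 4 hours and 6 minutes

246


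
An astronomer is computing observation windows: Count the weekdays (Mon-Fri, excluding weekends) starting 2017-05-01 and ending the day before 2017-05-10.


Start: 2017-05-01 (Monday)
End (exclusive): 2017-05-10 (Wednesday)
Total calendar days: 9
Full weeks: 9 // 7 = 1 -> 5 weekdays
Remaining 2 days starting on Monday:
  Mon(w), Tue(w) -> 2 weekdays
Total business days: 5 + 2 = 7

7


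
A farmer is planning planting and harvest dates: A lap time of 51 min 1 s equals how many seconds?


Minutes: 51
Seconds: 1
Convert minutes to seconds: 51 x 60 = 3060
Add remaining seconds: 3060 + 1 = 3061

3061


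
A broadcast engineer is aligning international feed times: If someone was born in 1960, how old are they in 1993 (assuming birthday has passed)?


Birth year: 1960
Current year: 1993
Age = current year - birth year
Age = 1993 - 1960 = 33

33


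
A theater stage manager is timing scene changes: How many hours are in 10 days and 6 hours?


Days: 10
Extra hours: 6
Hours per day: 24
Days to hours: 10 x 24 = 240
Total: 240 + 6 = 246

246


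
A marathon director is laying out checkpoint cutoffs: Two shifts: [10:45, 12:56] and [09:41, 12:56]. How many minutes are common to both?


Interval A: [645, 776] minutes from midnight
Interval B: [581, 776] minutes from midnight
Overlap start = max(645, 581) = 645
Overlap end = min(776, 776) = 776
Overlap = 776 - 645 = 131 minutes

131


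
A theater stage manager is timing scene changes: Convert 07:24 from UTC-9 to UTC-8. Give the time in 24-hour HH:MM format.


Local time: 07:24 at UTC-9 (offset -9h)
Target zone: UTC-8 (offset -8h)
Difference: -8 - (-9) = 1 hours
Calculation: 7 + (1) = 8
Result: 08:24

08:24


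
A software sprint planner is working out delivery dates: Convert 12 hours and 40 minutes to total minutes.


Hours: 12
Minutes: 40
Convert hours to minutes: 12 x 60 = 720
Add remaining minutes: 720 + 40 = 760

760


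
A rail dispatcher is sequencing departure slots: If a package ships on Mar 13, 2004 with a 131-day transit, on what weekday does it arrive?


Start: 2004-03-13 (Saturday)
Step 1 - find target date: add 131 days
  2004-03-13 + 131 days = 2004-07-22
Step 2 - day of week:
  131 mod 7 = 5
  Saturday + 5 days -> Thursday
Result: Thursday (2004-07-22)

Thursday


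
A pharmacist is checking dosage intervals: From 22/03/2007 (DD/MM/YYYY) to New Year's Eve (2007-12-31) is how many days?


Start: March 22, 2007
End: December 31, 2007
Days left in March: 9
April: 30
May: 31
June: 30
July: 31
... plus remaining months
Sum of remaining months: 275
Total: 9 + 275 = 284

284


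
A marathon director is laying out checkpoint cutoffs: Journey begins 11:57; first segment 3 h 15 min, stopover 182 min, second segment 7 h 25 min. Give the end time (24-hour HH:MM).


Depart: 11:57
Leg 1: +195 min -> 15:12
Layover: +182 min -> 18:14
Leg 2: +445 min -> 01:39
Total travel: 822 minutes = 13h 42m
Arrival: 01:39

01:39


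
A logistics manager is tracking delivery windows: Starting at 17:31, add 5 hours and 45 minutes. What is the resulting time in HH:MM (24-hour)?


Start time: 17:31
Adding: 5 hours 45 minutes
Minutes: 31 + 45 = 76
Minute overflow: 76 >= 60, so carry 1 hour, minutes = 16
Hours: 17 + 5 + 1 = 23
Result: 23:16

23:16


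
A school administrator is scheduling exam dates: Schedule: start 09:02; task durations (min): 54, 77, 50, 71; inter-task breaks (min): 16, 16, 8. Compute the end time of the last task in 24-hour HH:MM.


Start: 09:02 = 542 min from midnight
  after task 1 (54 min): 09:56
  after break (16 min): 10:12
  after task 2 (77 min): 11:29
  after break (16 min): 11:45
  after task 3 (50 min): 12:35
  after break (8 min): 12:43
  after task 4 (71 min): 13:54
Total elapsed: 292 minutes
End time: 13:54

13:54


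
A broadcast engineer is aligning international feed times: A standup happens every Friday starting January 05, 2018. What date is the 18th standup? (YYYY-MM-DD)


First occurrence: 2018-01-05 (occurrence 1)
Each occurrence is 7 days after the previous.
Occurrence 18 is 17 weeks after the first.
17 weeks = 119 days
2018-01-05 + 119 days = 2018-05-04

2018-05-04


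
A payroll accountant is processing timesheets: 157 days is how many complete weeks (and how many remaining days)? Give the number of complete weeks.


Total days: 157
Days per week: 7
Division: 157 / 7 = 22 remainder 3
Complete weeks: 22
Remaining days: 3

22


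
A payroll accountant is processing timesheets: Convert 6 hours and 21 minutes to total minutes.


Hours: 6
Extra minutes: 21
Minutes per hour: 60
Hours to minutes: 6 x 60 = 360
Total: 360 + 21 = 381

381


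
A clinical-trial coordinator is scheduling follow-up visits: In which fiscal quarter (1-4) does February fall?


Month: February (month 2)
Q1: January-March (months 1-3)
Q2: April-June (months 4-6)
Q3: July-September (months 7-9)
Q4: October-December (months 10-12)
Month 2 falls in Q1

1


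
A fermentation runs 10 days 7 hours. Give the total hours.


Days: 10
Extra hours: 7
Hours per day: 24
Days to hours: 10 x 24 = 240
Total: 240 + 7 = 247

247


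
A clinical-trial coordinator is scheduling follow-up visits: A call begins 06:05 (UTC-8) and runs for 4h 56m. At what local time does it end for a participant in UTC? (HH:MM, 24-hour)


Start: 06:05 in UTC-8
Step 1 - add duration:
  minutes: 5 + 56 = 61 (carry 1h)
  hours: 6 + 4 + 1 = 11
  end in UTC-8: 11:01
Step 2 - convert UTC-8 -> UTC:
  offset difference: 0 - (-8) = 8 hours
  11 + (8) = 19 -> mod 24 = 19
Result: 19:01 in UTC

19:01


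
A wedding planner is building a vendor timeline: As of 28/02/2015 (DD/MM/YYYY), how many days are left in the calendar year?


Start: February 28, 2015
End: December 31, 2015
Days left in February: 0
March: 31
April: 30
May: 31
June: 30
... plus remaining months
Sum of remaining months: 306
Total: 0 + 306 = 306

306


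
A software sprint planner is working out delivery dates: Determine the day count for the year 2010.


Year: 2010
Check leap year rules:
Divisible by 4? No
2010 is not a leap year
Days: 365

365


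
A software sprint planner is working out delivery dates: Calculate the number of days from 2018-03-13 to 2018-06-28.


Start date: 2018-03-13
End date: 2018-06-28
Mar 2018: +19 days
Apr 2018: +30 days
May 2018: +31 days
Jun 2018: +27 days
Total: 107 days

107


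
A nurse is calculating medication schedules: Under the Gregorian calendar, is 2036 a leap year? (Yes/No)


Year: 2036
Divisible by 4? 2036 / 4 = 509.0 -> Yes
Divisible by 100? 2036 / 100 = 20.36 -> No
Divisible by 4 but not 100, so it IS a leap year

Yes


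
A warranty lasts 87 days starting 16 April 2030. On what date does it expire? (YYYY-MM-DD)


Start: 2030-04-16
Adding 87 days
Days remaining in April: 14
After April: 73 days still to add
May 2030: 31 days, 42 remaining
June 2030: 30 days, 12 remaining
July 2030 has 31 days, need 12
Result: 2030-07-12

2030-07-12


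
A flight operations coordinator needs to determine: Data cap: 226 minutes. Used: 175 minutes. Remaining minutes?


Total budget: 226 minutes
Time used: 175 minutes
Remaining: 226 - 175 = 51 minutes
Percent used: 77.4%
Percent remaining: 22.6%

51


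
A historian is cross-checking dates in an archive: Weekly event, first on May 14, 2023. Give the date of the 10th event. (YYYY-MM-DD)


First occurrence: 2023-05-14 (occurrence 1)
Each occurrence is 7 days after the previous.
Occurrence 10 is 9 weeks after the first.
9 weeks = 63 days
2023-05-14 + 63 days = 2023-07-16

2023-07-16


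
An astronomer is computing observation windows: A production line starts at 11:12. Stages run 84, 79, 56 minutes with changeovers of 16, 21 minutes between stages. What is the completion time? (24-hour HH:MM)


Start: 11:12 = 672 min from midnight
  after task 1 (84 min): 12:36
  after break (16 min): 12:52
  after task 2 (79 min): 14:11
  after break (21 min): 14:32
  after task 3 (56 min): 15:28
Total elapsed: 256 minutes
End time: 15:28

15:28


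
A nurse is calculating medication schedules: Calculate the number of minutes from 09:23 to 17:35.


Start time: 09:23 = 563 minutes from midnight
End time: 17:35 = 1055 minutes from midnight
Difference: 1055 - 563 = 492 minutes
That is 8 hours and 12 minutes

492


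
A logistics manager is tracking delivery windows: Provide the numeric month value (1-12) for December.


Calendar month order:
11. November
12. December <--
December is month number 12

12


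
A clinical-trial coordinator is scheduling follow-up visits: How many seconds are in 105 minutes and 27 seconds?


Minutes: 105
Extra seconds: 27
Seconds per minute: 60
Minutes to seconds: 105 x 60 = 6300
Total: 6300 + 27 = 6327

6327


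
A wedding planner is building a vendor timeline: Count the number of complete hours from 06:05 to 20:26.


Start: 06:05
End: 20:26
Hour difference: 20 - 6 = 14 hours
Minute difference: 26 - 5 = 21 minutes
Total minutes: 861
Complete hours: 861 / 60 = 14 (remainder 21)

14


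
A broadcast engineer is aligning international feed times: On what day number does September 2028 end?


Month: September
Year: 2028
September is a 30-day month
Total: 30 days

30


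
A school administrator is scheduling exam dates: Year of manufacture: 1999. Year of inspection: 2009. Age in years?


Birth year: 1999
Current year: 2009
Age = current year - birth year
Age = 2009 - 1999 = 10

10


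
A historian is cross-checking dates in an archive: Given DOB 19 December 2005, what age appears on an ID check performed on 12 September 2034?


Birth: 2005-12-19
Reference: 2034-09-12
Year difference: 2034 - 2005 = 29
Has birthday (12-19) occurred by 09-12? No
Birthday not yet reached this year -> subtract 1
Age in full years: 28

28


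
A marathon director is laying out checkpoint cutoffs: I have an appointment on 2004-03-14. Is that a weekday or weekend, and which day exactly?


Date: 2004-03-14
January 1, 2004 is a Thursday
Day of year: 74
Offset from Jan 1: 73 days
73 mod 7 = 3
Result: Sunday

Sunday


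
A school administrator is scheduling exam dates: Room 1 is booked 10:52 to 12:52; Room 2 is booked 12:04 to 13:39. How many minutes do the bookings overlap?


Interval A: [652, 772] minutes from midnight
Interval B: [724, 819] minutes from midnight
Overlap start = max(652, 724) = 724
Overlap end = min(772, 819) = 772
Overlap = 772 - 724 = 48 minutes

48


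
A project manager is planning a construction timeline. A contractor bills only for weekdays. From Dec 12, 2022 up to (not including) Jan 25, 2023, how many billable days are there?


Start: 2022-12-12 (Monday)
End (exclusive): 2023-01-25 (Wednesday)
Total calendar days: 44
Full weeks: 44 // 7 = 6 -> 30 weekdays
Remaining 2 days starting on Monday:
  Mon(w), Tue(w) -> 2 weekdays
Total business days: 30 + 2 = 32

32


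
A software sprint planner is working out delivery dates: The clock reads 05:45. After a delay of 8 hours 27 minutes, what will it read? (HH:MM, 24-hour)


Start time: 05:45
Adding: 8 hours 27 minutes
Minutes: 45 + 27 = 72
Minute overflow: 72 >= 60, so carry 1 hour, minutes = 12
Hours: 5 + 8 + 1 = 14
Result: 14:12

14:12


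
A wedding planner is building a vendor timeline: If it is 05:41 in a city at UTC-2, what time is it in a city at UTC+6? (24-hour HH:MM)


Local time: 05:41 at UTC-2 (offset -2h)
Target zone: UTC+6 (offset 6h)
Difference: 6 - (-2) = 8 hours
Calculation: 5 + (8) = 13
Result: 13:41

13:41


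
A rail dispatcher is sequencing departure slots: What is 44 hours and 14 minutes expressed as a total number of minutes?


Hours: 44
Minutes: 14
Convert hours to minutes: 44 x 60 = 2640
Add remaining minutes: 2640 + 14 = 2654

2654


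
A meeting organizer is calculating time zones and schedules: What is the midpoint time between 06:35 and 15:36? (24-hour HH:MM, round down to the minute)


Start time: 06:35 = 395 minutes from midnight
End time: 15:36 = 936 minutes from midnight
Sum: 395 + 936 = 1331
Midpoint: 1331 / 2 = 665 minutes
Convert: 665 / 60 = 11 hours, 5 minutes
Result: 11:05

11:05


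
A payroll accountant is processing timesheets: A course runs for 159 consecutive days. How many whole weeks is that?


Total days: 159
Days per week: 7
Division: 159 / 7 = 22 remainder 5
Complete weeks: 22
Remaining days: 5

22


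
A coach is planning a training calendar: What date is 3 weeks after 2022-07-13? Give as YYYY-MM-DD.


Start: 2022-07-13
Weeks to add: 3
Convert to days: 3 x 7 = 21 days
Add 21 days to 2022-07-13
Result: 2022-08-03

2022-08-03


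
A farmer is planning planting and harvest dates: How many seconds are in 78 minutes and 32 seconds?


Minutes: 78
Seconds: 32
Convert minutes to seconds: 78 x 60 = 4680
Add remaining seconds: 4680 + 32 = 4712

4712


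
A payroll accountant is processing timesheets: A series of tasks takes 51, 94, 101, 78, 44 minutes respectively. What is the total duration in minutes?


Durations: 51, 94, 101, 78, 44
Running sum: 51
+ 94 = 145
+ 101 = 246
+ 78 = 324
+ 44 = 368
Total duration: 368 minutes
That is 6 hours and 8 minutes

368


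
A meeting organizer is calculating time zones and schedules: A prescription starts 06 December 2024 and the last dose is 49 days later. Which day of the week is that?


Start: 2024-12-06 (Friday)
Step 1 - find target date: add 49 days
  2024-12-06 + 49 days = 2025-01-24
Step 2 - day of week:
  49 mod 7 = 0
  Friday + 0 days -> Friday
Result: Friday (2025-01-24)

Friday


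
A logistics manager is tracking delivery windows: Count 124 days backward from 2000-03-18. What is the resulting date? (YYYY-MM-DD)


Start: 2000-03-18
Subtracting 124 days
Days already passed in March: 18
After going back through March: 106 more days to subtract
February 2000: 29 days, 77 remaining
January 2000: 31 days, 46 remaining
December 1999: 31 days, 15 remaining
November 1999 has 30 days, need 15
Result: 1999-11-15

1999-11-15


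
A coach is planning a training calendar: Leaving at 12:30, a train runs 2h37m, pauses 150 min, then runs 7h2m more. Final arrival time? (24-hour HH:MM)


Depart: 12:30
Leg 1: +157 min -> 15:07
Layover: +150 min -> 17:37
Leg 2: +422 min -> 00:39
Total travel: 729 minutes = 12h 9m
Arrival: 00:39

00:39


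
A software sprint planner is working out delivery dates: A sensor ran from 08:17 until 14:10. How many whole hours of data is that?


Start: 08:17
End: 14:10
Hour difference: 14 - 8 = 6 hours
Minute difference: 10 - 17 = -7 minutes
Total minutes: 353
Complete hours: 353 / 60 = 5 (remainder 53)

5


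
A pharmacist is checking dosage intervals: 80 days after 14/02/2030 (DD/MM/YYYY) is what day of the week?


Start: 2030-02-14 (Thursday)
Step 1 - find target date: add 80 days
  2030-02-14 + 80 days = 2030-05-05
Step 2 - day of week:
  80 mod 7 = 3
  Thursday + 3 days -> Sunday
Result: Sunday (2030-05-05)

Sunday


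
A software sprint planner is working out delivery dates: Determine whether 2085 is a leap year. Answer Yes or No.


Year: 2085
Divisible by 4? 2085 / 4 = 521.25 -> No
Not divisible by 4, so NOT a leap year

No


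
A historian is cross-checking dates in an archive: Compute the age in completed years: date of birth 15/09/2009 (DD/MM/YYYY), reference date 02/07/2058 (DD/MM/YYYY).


Birth: 2009-09-15
Reference: 2058-07-02
Year difference: 2058 - 2009 = 49
Has birthday (09-15) occurred by 07-02? No
Birthday not yet reached this year -> subtract 1
Age in full years: 48

48


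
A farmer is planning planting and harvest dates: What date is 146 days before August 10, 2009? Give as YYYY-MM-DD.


Start: 2009-08-10
Subtracting 146 days
Days already passed in August: 10
After going back through August: 136 more days to subtract
July 2009: 31 days, 105 remaining
June 2009: 30 days, 75 remaining
May 2009: 31 days, 44 remaining
April 2009: 30 days, 14 remaining
Result: 2009-03-17

2009-03-17


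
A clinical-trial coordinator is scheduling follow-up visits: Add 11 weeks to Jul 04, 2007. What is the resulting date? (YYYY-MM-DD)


Start: 2007-07-04
Weeks to add: 11
Convert to days: 11 x 7 = 77 days
Add 77 days to 2007-07-04
Result: 2007-09-19

2007-09-19


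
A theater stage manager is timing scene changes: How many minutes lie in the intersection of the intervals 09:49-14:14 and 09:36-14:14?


Interval A: [589, 854] minutes from midnight
Interval B: [576, 854] minutes from midnight
Overlap start = max(589, 576) = 589
Overlap end = min(854, 854) = 854
Overlap = 854 - 589 = 265 minutes

265


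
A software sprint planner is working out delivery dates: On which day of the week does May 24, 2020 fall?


Date: 2020-05-24
January 1, 2020 is a Wednesday
Day of year: 145
Offset from Jan 1: 144 days
144 mod 7 = 4
Result: Sunday

Sunday


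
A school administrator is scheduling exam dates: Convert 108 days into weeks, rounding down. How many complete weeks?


Total days: 108
Days per week: 7
Division: 108 / 7 = 15 remainder 3
Complete weeks: 15
Remaining days: 3

15


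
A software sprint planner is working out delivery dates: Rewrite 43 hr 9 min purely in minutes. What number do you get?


Hours: 43
Extra minutes: 9
Minutes per hour: 60
Hours to minutes: 43 x 60 = 2580
Total: 2580 + 9 = 2589

2589


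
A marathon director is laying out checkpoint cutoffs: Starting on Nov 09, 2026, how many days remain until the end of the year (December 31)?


Start: November 09, 2026
End: December 31, 2026
Days left in November: 21
December: 31
Sum of remaining months: 31
Total: 21 + 31 = 52

52


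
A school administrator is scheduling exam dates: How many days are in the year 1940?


Year: 1940
Check leap year rules:
Divisible by 4? Yes
Divisible by 100? No
1940 is a leap year
Days: 366

366


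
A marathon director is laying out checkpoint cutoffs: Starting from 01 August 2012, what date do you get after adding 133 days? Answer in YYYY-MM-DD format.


Start: 2012-08-01
Adding 133 days
Days remaining in August: 30
After August: 103 days still to add
September 2012: 30 days, 73 remaining
October 2012: 31 days, 42 remaining
November 2012: 30 days, 12 remaining
December 2012 has 31 days, need 12
Result: 2012-12-12

2012-12-12


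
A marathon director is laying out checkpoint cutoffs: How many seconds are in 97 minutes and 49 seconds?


Minutes: 97
Extra seconds: 49
Seconds per minute: 60
Minutes to seconds: 97 x 60 = 5820
Total: 5820 + 49 = 5869

5869


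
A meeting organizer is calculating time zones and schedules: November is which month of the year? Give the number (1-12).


Calendar month order:
10. October
11. November <--
12. December
November is month number 11

11


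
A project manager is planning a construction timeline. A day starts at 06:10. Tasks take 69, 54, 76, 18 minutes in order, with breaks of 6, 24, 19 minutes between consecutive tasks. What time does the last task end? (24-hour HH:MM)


Start: 06:10 = 370 min from midnight
  after task 1 (69 min): 07:19
  after break (6 min): 07:25
  after task 2 (54 min): 08:19
  after break (24 min): 08:43
  after task 3 (76 min): 09:59
  after break (19 min): 10:18
  after task 4 (18 min): 10:36
Total elapsed: 266 minutes
End time: 10:36

10:36


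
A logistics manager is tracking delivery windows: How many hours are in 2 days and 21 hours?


Days: 2
Extra hours: 21
Hours per day: 24
Days to hours: 2 x 24 = 48
Total: 48 + 21 = 69

69


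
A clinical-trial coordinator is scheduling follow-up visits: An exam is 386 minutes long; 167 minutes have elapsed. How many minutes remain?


Total budget: 386 minutes
Time used: 167 minutes
Remaining: 386 - 167 = 219 minutes
Percent used: 43.3%
Percent remaining: 56.7%

219


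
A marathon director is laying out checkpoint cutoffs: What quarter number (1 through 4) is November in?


Month: November (month 11)
Q1: January-March (months 1-3)
Q2: April-June (months 4-6)
Q3: July-September (months 7-9)
Q4: October-December (months 10-12)
Month 11 falls in Q4

4


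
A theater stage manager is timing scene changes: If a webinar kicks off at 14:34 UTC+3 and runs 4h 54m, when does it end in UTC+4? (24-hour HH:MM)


Start: 14:34 in UTC+3
Step 1 - add duration:
  minutes: 34 + 54 = 88 (carry 1h)
  hours: 14 + 4 + 1 = 19
  end in UTC+3: 19:28
Step 2 - convert UTC+3 -> UTC+4:
  offset difference: 4 - (3) = 1 hours
  19 + (1) = 20 -> mod 24 = 20
Result: 20:28 in UTC+4

20:28


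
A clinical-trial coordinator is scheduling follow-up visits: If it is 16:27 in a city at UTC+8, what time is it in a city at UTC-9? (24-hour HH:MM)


Local time: 16:27 at UTC+8 (offset 8h)
Target zone: UTC-9 (offset -9h)
Difference: -9 - (8) = -17 hours
Calculation: 16 + (-17) = -1
Wraparound: (-1) mod 24 = 23
Result: 23:27

23:27


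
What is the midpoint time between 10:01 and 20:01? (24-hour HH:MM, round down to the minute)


Start time: 10:01 = 601 minutes from midnight
End time: 20:01 = 1201 minutes from midnight
Sum: 601 + 1201 = 1802
Midpoint: 1802 / 2 = 901 minutes
Convert: 901 / 60 = 15 hours, 1 minutes
Result: 15:01

15:01


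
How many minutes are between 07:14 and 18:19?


Start time: 07:14 = 434 minutes from midnight
End time: 18:19 = 1099 minutes from midnight
Difference: 1099 - 434 = 665 minutes
That is 11 hours and 5 minutes

665


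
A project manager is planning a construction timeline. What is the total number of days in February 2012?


Month: February
Year: 2012
2012 is a leap year
February has 29 days
Total: 29 days

29


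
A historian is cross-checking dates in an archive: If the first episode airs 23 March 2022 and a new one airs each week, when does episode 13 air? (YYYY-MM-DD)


First occurrence: 2022-03-23 (occurrence 1)
Each occurrence is 7 days after the previous.
Occurrence 13 is 12 weeks after the first.
12 weeks = 84 days
2022-03-23 + 84 days = 2022-06-15

2022-06-15


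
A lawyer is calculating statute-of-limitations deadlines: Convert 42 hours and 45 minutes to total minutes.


Hours: 42
Minutes: 45
Convert hours to minutes: 42 x 60 = 2520
Add remaining minutes: 2520 + 45 = 2565

2565


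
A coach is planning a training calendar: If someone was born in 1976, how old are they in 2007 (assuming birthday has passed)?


Birth year: 1976
Current year: 2007
Age = current year - birth year
Age = 2007 - 1976 = 31

31


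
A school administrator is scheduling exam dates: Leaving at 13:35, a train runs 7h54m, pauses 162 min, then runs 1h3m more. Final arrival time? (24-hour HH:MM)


Depart: 13:35
Leg 1: +474 min -> 21:29
Layover: +162 min -> 00:11
Leg 2: +63 min -> 01:14
Total travel: 699 minutes = 11h 39m
Arrival: 01:14

01:14


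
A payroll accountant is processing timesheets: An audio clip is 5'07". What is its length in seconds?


Minutes: 5
Seconds: 7
Convert minutes to seconds: 5 x 60 = 300
Add remaining seconds: 300 + 7 = 307

307


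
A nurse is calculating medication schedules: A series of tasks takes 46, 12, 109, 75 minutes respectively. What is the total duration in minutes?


Durations: 46, 12, 109, 75
Running sum: 46
+ 12 = 58
+ 109 = 167
+ 75 = 242
Total duration: 242 minutes
That is 4 hours and 2 minutes

242


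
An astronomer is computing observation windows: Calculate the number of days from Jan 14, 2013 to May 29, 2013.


Start date: 2013-01-14
End date: 2013-05-29
Jan 2013: +18 days
Feb 2013: +28 days
Mar 2013: +31 days
Apr 2013: +30 days
May 2013: +28 days
Total: 135 days

135


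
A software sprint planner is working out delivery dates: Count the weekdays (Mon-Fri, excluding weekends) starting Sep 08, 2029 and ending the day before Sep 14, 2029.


Start: 2029-09-08 (Saturday)
End (exclusive): 2029-09-14 (Friday)
Total calendar days: 6
Full weeks: 6 // 7 = 0 -> 0 weekdays
Remaining 6 days starting on Saturday:
  Sat(-), Sun(-), Mon(w), Tue(w), Wed(w), Thu(w) -> 4 weekdays
Total business days: 0 + 4 = 4

4


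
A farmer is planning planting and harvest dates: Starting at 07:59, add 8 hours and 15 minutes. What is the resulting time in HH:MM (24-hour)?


Start time: 07:59
Adding: 8 hours 15 minutes
Minutes: 59 + 15 = 74
Minute overflow: 74 >= 60, so carry 1 hour, minutes = 14
Hours: 7 + 8 + 1 = 16
Result: 16:14

16:14


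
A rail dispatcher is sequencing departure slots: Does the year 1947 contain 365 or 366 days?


Year: 1947
Check leap year rules:
Divisible by 4? No
1947 is not a leap year
Days: 365

365


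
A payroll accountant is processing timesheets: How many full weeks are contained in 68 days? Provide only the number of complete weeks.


Total days: 68
Days per week: 7
Division: 68 / 7 = 9 remainder 5
Complete weeks: 9
Remaining days: 5

9


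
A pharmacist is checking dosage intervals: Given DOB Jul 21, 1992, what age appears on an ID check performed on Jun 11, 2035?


Birth: 1992-07-21
Reference: 2035-06-11
Year difference: 2035 - 1992 = 43
Has birthday (07-21) occurred by 06-11? No
Birthday not yet reached this year -> subtract 1
Age in full years: 42

42
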